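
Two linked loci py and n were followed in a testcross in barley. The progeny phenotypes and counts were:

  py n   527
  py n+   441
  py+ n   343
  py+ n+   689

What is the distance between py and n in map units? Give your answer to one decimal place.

39.2 map units

The two most frequent classes, py+ n+ (689) and py n (527), are the parental types, so the F1 was py+ n+ / py n.
The recombinant classes are py+ n and py n+: 343 + 441 = 784.
Recombination frequency = 784/2000 = 0.3920 ≈ 39.2%, i.e. 39.2 map units.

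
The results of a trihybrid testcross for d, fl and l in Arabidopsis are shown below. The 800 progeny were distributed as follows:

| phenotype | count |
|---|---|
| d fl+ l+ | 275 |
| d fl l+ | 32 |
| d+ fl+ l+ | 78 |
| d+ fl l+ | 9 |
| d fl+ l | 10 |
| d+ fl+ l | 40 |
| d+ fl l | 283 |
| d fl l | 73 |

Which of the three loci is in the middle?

The two most frequent reciprocal classes, d fl+ l+ and d+ fl l, are the parental types, so the F1 was d fl+ l+ / d+ fl l.
The two rarest classes, d fl+ l and d+ fl l+, are the double crossovers. Comparing them with the parentals, only the l allele has switched, so l is the middle locus and the order is d – l – fl.

l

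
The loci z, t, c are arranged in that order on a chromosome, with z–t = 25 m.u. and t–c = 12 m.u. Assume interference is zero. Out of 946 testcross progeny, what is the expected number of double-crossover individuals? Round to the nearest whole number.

Map distances give recombination frequencies of 0.250 and 0.120 for the two intervals.
With no interference, expected double-crossover frequency = 0.250 × 0.120 = 0.03000.
Expected number = 0.03000 × 946 = 28.38 ≈ 28.

28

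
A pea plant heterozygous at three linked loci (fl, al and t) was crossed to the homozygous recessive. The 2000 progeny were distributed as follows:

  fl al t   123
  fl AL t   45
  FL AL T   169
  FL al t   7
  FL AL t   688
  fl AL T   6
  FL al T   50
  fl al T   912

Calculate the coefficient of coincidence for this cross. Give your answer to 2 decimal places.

The two most frequent reciprocal classes, fl al T and FL AL t, are the parental types, so the F1 was fl al T / FL AL t.
The two rarest classes, fl AL T and FL al t, are the double crossovers. Comparing them with the parentals, only the al allele has switched, so al is the middle locus and the order is fl – al – t.
fl–al: (95 + 13)/2000 = 0.0540; al–t: (292 + 13)/2000 = 0.1525.
Expected DCO frequency = 0.0540 × 0.1525 ≈ 0.00823; observed = 13/2000 ≈ 0.00650.
Coefficient of coincidence = 0.00650/0.00823 ≈ 0.79.

0.79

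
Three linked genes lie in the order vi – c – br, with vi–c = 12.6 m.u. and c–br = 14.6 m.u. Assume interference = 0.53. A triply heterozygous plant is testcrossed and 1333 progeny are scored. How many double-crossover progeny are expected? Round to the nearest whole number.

Map distances give recombination frequencies of 0.126 and 0.146 for the two intervals.
With interference 0.53 (so coincidence = 0.47), expected double-crossover frequency = 0.126 × 0.146 × 0.47 = 0.00865.
Expected number = 0.00865 × 1333 = 11.53 ≈ 12.

12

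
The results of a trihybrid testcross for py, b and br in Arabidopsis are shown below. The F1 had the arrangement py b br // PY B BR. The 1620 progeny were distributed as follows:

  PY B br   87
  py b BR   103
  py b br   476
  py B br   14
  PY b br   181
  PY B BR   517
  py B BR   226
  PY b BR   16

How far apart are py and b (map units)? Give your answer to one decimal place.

27.0 map units

The two rarest classes, py B br and PY b BR, are the double crossovers. Comparing them with the parentals, only the b allele has switched, so b is the middle locus and the order is br – b – py.
Crossovers in the b–py interval produce the single-crossover classes PY b br and py B BR (181 + 226 = 407) plus the double crossovers (30).
RF(b–py) = (407 + 30) / 1620 = 437/1620 = 0.2698 → 27.0 map units.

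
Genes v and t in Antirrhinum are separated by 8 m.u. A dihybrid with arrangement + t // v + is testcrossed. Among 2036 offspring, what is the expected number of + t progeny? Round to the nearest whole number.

937

A map distance of 8 m.u. corresponds to a recombination frequency of 0.080.
The F1 is + t / v +, so + t is a parental gamete class with expected frequency (1 − r)/2 = 0.920/2 = 0.4600.
Expected number = 0.4600 × 2036 = 936.56 ≈ 937.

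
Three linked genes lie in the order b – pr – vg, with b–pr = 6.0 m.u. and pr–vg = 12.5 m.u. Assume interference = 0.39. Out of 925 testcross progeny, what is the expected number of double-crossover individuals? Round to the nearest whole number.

4

Map distances give recombination frequencies of 0.060 and 0.125 for the two intervals.
With interference 0.39 (so coincidence = 0.61), expected double-crossover frequency = 0.060 × 0.125 × 0.61 = 0.00458.
Expected number = 0.00458 × 925 = 4.23 ≈ 4.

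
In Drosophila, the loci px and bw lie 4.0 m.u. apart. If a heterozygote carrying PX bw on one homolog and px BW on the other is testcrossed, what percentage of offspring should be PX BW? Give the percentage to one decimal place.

2.0%

A map distance of 4.0 m.u. corresponds to a recombination frequency of 0.040.
The F1 is PX bw / px BW, so PX BW is a recombinant gamete class with expected frequency r/2 = 0.040/2 = 0.0200.
That is 0.0200 = 2.0% of the progeny.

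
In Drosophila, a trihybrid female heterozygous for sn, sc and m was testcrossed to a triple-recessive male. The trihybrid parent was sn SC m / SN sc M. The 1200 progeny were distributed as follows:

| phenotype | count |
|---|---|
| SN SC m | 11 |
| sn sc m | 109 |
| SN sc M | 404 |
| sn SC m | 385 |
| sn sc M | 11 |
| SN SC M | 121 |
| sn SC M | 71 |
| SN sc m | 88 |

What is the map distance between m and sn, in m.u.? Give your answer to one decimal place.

15.1 m.u.

The two rarest classes, SN SC m and sn sc M, are the double crossovers. Comparing them with the parentals, only the sn allele has switched, so sn is the middle locus and the order is m – sn – sc.
Crossovers in the m–sn interval produce the single-crossover classes sn SC M and SN sc m (71 + 88 = 159) plus the double crossovers (22).
RF(m–sn) = (159 + 22) / 1200 = 181/1200 = 0.1508 → 15.1 m.u.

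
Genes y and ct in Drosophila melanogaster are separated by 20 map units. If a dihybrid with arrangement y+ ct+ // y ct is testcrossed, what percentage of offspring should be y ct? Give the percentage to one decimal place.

40.0%

A map distance of 20 map units corresponds to a recombination frequency of 0.200.
The F1 is y+ ct+ / y ct, so y ct is a parental gamete class with expected frequency (1 − r)/2 = 0.800/2 = 0.4000.
That is 0.4000 = 40.0% of the progeny.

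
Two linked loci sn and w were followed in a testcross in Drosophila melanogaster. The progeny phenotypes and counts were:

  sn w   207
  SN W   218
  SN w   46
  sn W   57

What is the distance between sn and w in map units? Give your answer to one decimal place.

19.5 map units

The two most frequent classes, SN W (218) and sn w (207), are the parental types, so the F1 was SN W / sn w.
The recombinant classes are SN w and sn W: 46 + 57 = 103.
Recombination frequency = 103/528 = 0.1951 ≈ 19.5%, i.e. 19.5 map units.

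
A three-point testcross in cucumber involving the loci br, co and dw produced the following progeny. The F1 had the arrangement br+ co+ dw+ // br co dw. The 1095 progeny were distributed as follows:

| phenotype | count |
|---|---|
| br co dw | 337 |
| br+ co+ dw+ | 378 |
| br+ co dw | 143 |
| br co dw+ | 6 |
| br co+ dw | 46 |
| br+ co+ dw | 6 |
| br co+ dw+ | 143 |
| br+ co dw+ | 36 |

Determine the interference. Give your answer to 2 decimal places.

0.53

The two rarest classes, br+ co+ dw and br co dw+, are the double crossovers. Comparing them with the parentals, only the dw allele has switched, so dw is the middle locus and the order is br – dw – co.
br–dw: (286 + 12)/1095 = 0.2721; dw–co: (82 + 12)/1095 = 0.0858.
Expected DCO frequency = 0.2721 × 0.0858 ≈ 0.02335; observed = 12/1095 ≈ 0.01096.
Coefficient of coincidence = 0.01096/0.02335 ≈ 0.47; interference = 1 − 0.47 = 0.53.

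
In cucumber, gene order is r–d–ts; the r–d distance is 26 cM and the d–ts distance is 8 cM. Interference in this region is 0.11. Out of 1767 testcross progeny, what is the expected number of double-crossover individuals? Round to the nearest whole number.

33

Map distances give recombination frequencies of 0.260 and 0.080 for the two intervals.
With interference 0.11 (so coincidence = 0.89), expected double-crossover frequency = 0.260 × 0.080 × 0.89 = 0.01851.
Expected number = 0.01851 × 1767 = 32.71 ≈ 33.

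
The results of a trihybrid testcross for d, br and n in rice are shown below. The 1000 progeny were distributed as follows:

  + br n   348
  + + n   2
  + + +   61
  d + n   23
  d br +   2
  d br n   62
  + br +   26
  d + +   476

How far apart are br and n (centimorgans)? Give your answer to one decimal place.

5.3 centimorgans

The two most frequent reciprocal classes, d + + and + br n, are the parental types, so the F1 was d + + / + br n.
The two rarest classes, d br + and + + n, are the double crossovers. Comparing them with the parentals, only the br allele has switched, so br is the middle locus and the order is d – br – n.
Crossovers in the br–n interval produce the single-crossover classes d + n and + br + (23 + 26 = 49) plus the double crossovers (4).
RF(br–n) = (49 + 4) / 1000 = 53/1000 = 0.0530 → 5.3 centimorgans.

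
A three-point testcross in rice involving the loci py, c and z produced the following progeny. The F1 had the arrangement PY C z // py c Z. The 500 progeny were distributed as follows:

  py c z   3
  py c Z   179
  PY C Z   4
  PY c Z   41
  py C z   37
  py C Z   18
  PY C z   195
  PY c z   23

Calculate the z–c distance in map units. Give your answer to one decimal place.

9.6 map units

The two rarest classes, PY C Z and py c z, are the double crossovers. Comparing them with the parentals, only the z allele has switched, so z is the middle locus and the order is c – z – py.
Crossovers in the c–z interval produce the single-crossover classes PY c z and py C Z (23 + 18 = 41) plus the double crossovers (7).
RF(c–z) = (41 + 7) / 500 = 48/500 = 0.0960 → 9.6 map units.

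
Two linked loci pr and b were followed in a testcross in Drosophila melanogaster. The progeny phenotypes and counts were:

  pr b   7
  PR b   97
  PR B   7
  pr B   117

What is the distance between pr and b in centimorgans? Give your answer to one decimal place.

The two most frequent classes, PR b (97) and pr B (117), are the parental types, so the F1 was PR b / pr B.
The recombinant classes are PR B and pr b: 7 + 7 = 14.
Recombination frequency = 14/228 = 0.0614 ≈ 6.1%, i.e. 6.1 centimorgans.

6.1 centimorgans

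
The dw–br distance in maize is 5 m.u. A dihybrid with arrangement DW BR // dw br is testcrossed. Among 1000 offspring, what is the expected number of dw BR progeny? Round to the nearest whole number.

A map distance of 5 m.u. corresponds to a recombination frequency of 0.050.
The F1 is DW BR / dw br, so dw BR is a recombinant gamete class with expected frequency r/2 = 0.050/2 = 0.0250.
Expected number = 0.0250 × 1000 = 25.00 ≈ 25.

25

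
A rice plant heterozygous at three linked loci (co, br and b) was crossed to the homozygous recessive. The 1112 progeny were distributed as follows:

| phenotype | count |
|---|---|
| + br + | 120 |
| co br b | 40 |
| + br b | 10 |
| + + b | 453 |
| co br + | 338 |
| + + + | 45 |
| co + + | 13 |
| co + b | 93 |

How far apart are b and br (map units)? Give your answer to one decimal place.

The two most frequent reciprocal classes, + + b and co br +, are the parental types, so the F1 was + + b / co br +.
The two rarest classes, + br b and co + +, are the double crossovers. Comparing them with the parentals, only the br allele has switched, so br is the middle locus and the order is co – br – b.
Crossovers in the br–b interval produce the single-crossover classes + + + and co br b (45 + 40 = 85) plus the double crossovers (23).
RF(br–b) = (85 + 23) / 1112 = 108/1112 = 0.0971 → 9.7 map units.

9.7 map units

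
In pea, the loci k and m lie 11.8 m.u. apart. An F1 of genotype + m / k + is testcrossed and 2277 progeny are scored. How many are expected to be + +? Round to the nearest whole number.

A map distance of 11.8 m.u. corresponds to a recombination frequency of 0.118.
The F1 is + m / k +, so + + is a recombinant gamete class with expected frequency r/2 = 0.118/2 = 0.0590.
Expected number = 0.0590 × 2277 = 134.34 ≈ 134.

134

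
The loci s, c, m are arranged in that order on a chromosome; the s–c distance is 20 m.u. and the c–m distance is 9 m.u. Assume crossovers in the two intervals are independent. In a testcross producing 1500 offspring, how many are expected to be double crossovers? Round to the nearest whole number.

27

Map distances give recombination frequencies of 0.200 and 0.090 for the two intervals.
With no interference, expected double-crossover frequency = 0.200 × 0.090 = 0.01800.
Expected number = 0.01800 × 1500 = 27.00 ≈ 27.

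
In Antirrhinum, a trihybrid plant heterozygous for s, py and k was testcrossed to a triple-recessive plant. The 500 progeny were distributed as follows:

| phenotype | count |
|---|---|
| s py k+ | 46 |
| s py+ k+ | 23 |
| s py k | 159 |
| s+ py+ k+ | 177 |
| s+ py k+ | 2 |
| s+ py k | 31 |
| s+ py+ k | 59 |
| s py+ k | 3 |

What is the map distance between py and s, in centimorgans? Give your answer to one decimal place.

11.8 centimorgans

The two most frequent reciprocal classes, s py k and s+ py+ k+, are the parental types, so the F1 was s py k / s+ py+ k+.
The two rarest classes, s py+ k and s+ py k+, are the double crossovers. Comparing them with the parentals, only the py allele has switched, so py is the middle locus and the order is s – py – k.
Crossovers in the s–py interval produce the single-crossover classes s+ py k and s py+ k+ (31 + 23 = 54) plus the double crossovers (5).
RF(s–py) = (54 + 5) / 500 = 59/500 = 0.1180 → 11.8 centimorgans.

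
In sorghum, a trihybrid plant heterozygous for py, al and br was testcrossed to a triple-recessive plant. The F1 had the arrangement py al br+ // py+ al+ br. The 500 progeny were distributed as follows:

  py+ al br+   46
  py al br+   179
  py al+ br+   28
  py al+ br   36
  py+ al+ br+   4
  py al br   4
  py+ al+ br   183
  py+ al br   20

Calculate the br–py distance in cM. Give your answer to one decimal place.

The two rarest classes, py al br and py+ al+ br+, are the double crossovers. Comparing them with the parentals, only the br allele has switched, so br is the middle locus and the order is al – br – py.
Crossovers in the br–py interval produce the single-crossover classes py+ al br+ and py al+ br (46 + 36 = 82) plus the double crossovers (8).
RF(br–py) = (82 + 8) / 500 = 90/500 = 0.1800 → 18.0 cM.

18.0 cM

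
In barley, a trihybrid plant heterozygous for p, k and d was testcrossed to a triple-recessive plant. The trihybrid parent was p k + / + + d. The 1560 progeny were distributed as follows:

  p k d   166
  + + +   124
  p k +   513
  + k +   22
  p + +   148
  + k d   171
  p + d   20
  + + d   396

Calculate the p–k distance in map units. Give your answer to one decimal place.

The two rarest classes, + k + and p + d, are the double crossovers. Comparing them with the parentals, only the p allele has switched, so p is the middle locus and the order is d – p – k.
Crossovers in the p–k interval produce the single-crossover classes p + + and + k d (148 + 171 = 319) plus the double crossovers (42).
RF(p–k) = (319 + 42) / 1560 = 361/1560 = 0.2314 → 23.1 map units.

23.1 map units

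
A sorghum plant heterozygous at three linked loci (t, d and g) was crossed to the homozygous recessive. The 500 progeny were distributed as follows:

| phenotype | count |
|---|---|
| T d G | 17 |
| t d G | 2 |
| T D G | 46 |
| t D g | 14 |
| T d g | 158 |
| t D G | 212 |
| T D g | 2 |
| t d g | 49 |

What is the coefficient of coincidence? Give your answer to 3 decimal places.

0.577

The two most frequent reciprocal classes, t D G and T d g, are the parental types, so the F1 was t D G / T d g.
The two rarest classes, t d G and T D g, are the double crossovers. Comparing them with the parentals, only the d allele has switched, so d is the middle locus and the order is t – d – g.
t–d: (95 + 4)/500 = 0.1980; d–g: (31 + 4)/500 = 0.0700.
Expected DCO frequency = 0.1980 × 0.0700 ≈ 0.01386; observed = 4/500 ≈ 0.00800.
Coefficient of coincidence = 0.00800/0.01386 ≈ 0.577.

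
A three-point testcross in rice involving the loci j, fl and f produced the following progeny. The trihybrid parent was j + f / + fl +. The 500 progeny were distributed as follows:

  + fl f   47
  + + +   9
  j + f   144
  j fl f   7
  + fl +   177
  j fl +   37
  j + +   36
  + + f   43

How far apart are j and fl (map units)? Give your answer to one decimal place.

The two rarest classes, j fl f and + + +, are the double crossovers. Comparing them with the parentals, only the fl allele has switched, so fl is the middle locus and the order is f – fl – j.
Crossovers in the fl–j interval produce the single-crossover classes + + f and j fl + (43 + 37 = 80) plus the double crossovers (16).
RF(fl–j) = (80 + 16) / 500 = 96/500 = 0.1920 → 19.2 map units.

19.2 map units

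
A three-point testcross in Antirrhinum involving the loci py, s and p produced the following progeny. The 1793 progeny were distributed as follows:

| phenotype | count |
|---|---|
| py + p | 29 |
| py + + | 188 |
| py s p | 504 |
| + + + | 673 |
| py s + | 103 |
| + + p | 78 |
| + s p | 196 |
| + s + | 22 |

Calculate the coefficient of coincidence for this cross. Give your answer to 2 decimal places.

0.91

The two most frequent reciprocal classes, + + + and py s p, are the parental types, so the F1 was + + + / py s p.
The two rarest classes, + s + and py + p, are the double crossovers. Comparing them with the parentals, only the s allele has switched, so s is the middle locus and the order is p – s – py.
p–s: (181 + 51)/1793 = 0.1294; s–py: (384 + 51)/1793 = 0.2426.
Expected DCO frequency = 0.1294 × 0.2426 ≈ 0.03139; observed = 51/1793 ≈ 0.02844.
Coefficient of coincidence = 0.02844/0.03139 ≈ 0.91.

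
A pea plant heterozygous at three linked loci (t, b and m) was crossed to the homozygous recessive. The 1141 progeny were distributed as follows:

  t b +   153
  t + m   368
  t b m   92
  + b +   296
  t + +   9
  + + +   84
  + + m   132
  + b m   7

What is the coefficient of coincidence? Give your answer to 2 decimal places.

The two most frequent reciprocal classes, + b + and t + m, are the parental types, so the F1 was + b + / t + m.
The two rarest classes, + b m and t + +, are the double crossovers. Comparing them with the parentals, only the m allele has switched, so m is the middle locus and the order is b – m – t.
b–m: (176 + 16)/1141 = 0.1683; m–t: (285 + 16)/1141 = 0.2638.
Expected DCO frequency = 0.1683 × 0.2638 ≈ 0.04440; observed = 16/1141 ≈ 0.01402.
Coefficient of coincidence = 0.01402/0.04440 ≈ 0.32.

0.32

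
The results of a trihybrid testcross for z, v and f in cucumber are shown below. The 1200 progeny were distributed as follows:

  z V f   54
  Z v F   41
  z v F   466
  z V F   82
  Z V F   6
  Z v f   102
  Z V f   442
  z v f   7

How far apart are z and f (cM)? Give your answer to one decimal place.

The two most frequent reciprocal classes, z v F and Z V f, are the parental types, so the F1 was z v F / Z V f.
The two rarest classes, z v f and Z V F, are the double crossovers. Comparing them with the parentals, only the f allele has switched, so f is the middle locus and the order is z – f – v.
Crossovers in the z–f interval produce the single-crossover classes Z v F and z V f (41 + 54 = 95) plus the double crossovers (13).
RF(z–f) = (95 + 13) / 1200 = 108/1200 = 0.0900 → 9.0 cM.

9.0 cM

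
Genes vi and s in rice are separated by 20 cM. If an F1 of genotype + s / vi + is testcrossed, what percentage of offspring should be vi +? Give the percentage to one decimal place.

40.0%

A map distance of 20 cM corresponds to a recombination frequency of 0.200.
The F1 is + s / vi +, so vi + is a parental gamete class with expected frequency (1 − r)/2 = 0.800/2 = 0.4000.
That is 0.4000 = 40.0% of the progeny.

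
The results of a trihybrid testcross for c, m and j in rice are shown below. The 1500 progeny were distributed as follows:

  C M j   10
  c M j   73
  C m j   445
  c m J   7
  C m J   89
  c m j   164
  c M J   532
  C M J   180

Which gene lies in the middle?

The two most frequent reciprocal classes, c M J and C m j, are the parental types, so the F1 was c M J / C m j.
The two rarest classes, c m J and C M j, are the double crossovers. Comparing them with the parentals, only the m allele has switched, so m is the middle locus and the order is c – m – j.

m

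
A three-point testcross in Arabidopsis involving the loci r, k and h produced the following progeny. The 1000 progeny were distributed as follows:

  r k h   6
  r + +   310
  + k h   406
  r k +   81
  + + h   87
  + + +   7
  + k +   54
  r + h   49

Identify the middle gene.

r

The two most frequent reciprocal classes, + k h and r + +, are the parental types, so the F1 was + k h / r + +.
The two rarest classes, r k h and + + +, are the double crossovers. Comparing them with the parentals, only the r allele has switched, so r is the middle locus and the order is k – r – h.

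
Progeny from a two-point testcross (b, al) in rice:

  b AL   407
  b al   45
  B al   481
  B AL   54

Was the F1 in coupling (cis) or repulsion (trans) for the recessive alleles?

The two most frequent classes are B al (481) and b AL (407); these are the parental (non-recombinant) types.
So the F1 carried B al on one chromosome and b AL on the other — the recessive alleles are on opposite chromosomes (trans / repulsion).

trans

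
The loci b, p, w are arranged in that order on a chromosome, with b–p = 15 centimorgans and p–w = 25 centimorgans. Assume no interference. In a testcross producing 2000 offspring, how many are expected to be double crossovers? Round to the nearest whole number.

Map distances give recombination frequencies of 0.150 and 0.250 for the two intervals.
With no interference, expected double-crossover frequency = 0.150 × 0.250 = 0.03750.
Expected number = 0.03750 × 2000 = 75.00 ≈ 75.

75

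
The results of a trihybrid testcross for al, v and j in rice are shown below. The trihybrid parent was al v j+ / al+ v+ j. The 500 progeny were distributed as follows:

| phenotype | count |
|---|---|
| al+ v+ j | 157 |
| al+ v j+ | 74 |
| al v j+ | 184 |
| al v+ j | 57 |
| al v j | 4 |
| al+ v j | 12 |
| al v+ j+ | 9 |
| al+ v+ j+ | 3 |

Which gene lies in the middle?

The two rarest classes, al v j and al+ v+ j+, are the double crossovers. Comparing them with the parentals, only the j allele has switched, so j is the middle locus and the order is v – j – al.

j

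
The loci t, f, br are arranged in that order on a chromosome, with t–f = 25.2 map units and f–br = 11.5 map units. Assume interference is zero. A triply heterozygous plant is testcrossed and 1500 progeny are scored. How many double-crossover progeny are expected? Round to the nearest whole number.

43

Map distances give recombination frequencies of 0.252 and 0.115 for the two intervals.
With no interference, expected double-crossover frequency = 0.252 × 0.115 = 0.02898.
Expected number = 0.02898 × 1500 = 43.47 ≈ 43.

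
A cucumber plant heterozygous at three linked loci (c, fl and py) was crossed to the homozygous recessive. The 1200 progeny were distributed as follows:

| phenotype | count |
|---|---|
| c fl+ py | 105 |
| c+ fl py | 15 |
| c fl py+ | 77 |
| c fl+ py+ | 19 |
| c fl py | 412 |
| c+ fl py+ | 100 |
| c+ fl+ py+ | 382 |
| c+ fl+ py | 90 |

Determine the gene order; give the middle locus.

c

The two most frequent reciprocal classes, c fl py and c+ fl+ py+, are the parental types, so the F1 was c fl py / c+ fl+ py+.
The two rarest classes, c+ fl py and c fl+ py+, are the double crossovers. Comparing them with the parentals, only the c allele has switched, so c is the middle locus and the order is fl – c – py.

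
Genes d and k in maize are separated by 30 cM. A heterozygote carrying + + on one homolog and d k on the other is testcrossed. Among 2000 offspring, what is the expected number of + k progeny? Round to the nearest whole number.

A map distance of 30 cM corresponds to a recombination frequency of 0.300.
The F1 is + + / d k, so + k is a recombinant gamete class with expected frequency r/2 = 0.300/2 = 0.1500.
Expected number = 0.1500 × 2000 = 300.00 ≈ 300.

300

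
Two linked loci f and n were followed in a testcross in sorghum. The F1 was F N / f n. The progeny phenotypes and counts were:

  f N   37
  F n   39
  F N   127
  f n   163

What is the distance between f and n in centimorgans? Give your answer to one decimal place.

The recombinant classes are F n and f N: 39 + 37 = 76.
Recombination frequency = 76/366 = 0.2077 ≈ 20.8%, i.e. 20.8 centimorgans.

20.8 centimorgans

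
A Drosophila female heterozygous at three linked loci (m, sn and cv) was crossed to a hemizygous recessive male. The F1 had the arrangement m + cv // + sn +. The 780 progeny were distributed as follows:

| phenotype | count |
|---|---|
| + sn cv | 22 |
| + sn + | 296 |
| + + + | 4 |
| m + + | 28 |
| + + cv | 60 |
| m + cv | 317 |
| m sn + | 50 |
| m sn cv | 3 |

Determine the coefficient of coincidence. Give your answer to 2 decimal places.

0.82

The two rarest classes, m sn cv and + + +, are the double crossovers. Comparing them with the parentals, only the sn allele has switched, so sn is the middle locus and the order is m – sn – cv.
m–sn: (110 + 7)/780 = 0.1500; sn–cv: (50 + 7)/780 = 0.0731.
Expected DCO frequency = 0.1500 × 0.0731 ≈ 0.01096; observed = 7/780 ≈ 0.00897.
Coefficient of coincidence = 0.00897/0.01096 ≈ 0.82.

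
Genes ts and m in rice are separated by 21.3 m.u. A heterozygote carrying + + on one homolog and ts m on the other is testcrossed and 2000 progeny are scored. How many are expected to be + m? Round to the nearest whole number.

213

A map distance of 21.3 m.u. corresponds to a recombination frequency of 0.213.
The F1 is + + / ts m, so + m is a recombinant gamete class with expected frequency r/2 = 0.213/2 = 0.1065.
Expected number = 0.1065 × 2000 = 213.00 ≈ 213.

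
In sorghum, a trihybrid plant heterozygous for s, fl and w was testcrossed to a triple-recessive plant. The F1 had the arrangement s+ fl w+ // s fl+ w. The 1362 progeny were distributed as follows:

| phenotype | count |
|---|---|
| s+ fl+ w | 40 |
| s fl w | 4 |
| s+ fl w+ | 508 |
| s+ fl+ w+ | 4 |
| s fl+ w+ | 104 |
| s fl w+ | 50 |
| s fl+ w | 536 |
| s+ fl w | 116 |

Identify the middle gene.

fl

The two rarest classes, s+ fl+ w+ and s fl w, are the double crossovers. Comparing them with the parentals, only the fl allele has switched, so fl is the middle locus and the order is w – fl – s.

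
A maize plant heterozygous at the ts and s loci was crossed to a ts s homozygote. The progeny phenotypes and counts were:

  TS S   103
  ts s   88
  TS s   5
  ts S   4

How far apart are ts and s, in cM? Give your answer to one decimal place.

The two most frequent classes, TS S (103) and ts s (88), are the parental types, so the F1 was TS S / ts s.
The recombinant classes are TS s and ts S: 5 + 4 = 9.
Recombination frequency = 9/200 = 0.0450 ≈ 4.5%, i.e. 4.5 cM.

4.5 cM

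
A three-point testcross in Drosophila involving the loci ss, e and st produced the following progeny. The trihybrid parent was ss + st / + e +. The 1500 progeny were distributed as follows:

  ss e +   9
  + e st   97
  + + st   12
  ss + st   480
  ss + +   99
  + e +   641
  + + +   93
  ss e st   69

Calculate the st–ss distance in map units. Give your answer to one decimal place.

14.5 map units

The two rarest classes, + + st and ss e +, are the double crossovers. Comparing them with the parentals, only the ss allele has switched, so ss is the middle locus and the order is st – ss – e.
Crossovers in the st–ss interval produce the single-crossover classes ss + + and + e st (99 + 97 = 196) plus the double crossovers (21).
RF(st–ss) = (196 + 21) / 1500 = 217/1500 = 0.1447 → 14.5 map units.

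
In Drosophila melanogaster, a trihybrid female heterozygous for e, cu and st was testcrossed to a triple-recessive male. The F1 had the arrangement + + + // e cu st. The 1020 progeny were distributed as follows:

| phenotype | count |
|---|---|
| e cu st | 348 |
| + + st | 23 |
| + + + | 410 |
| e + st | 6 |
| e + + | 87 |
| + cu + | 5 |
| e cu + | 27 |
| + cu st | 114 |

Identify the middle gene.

The two rarest classes, + cu + and e + st, are the double crossovers. Comparing them with the parentals, only the cu allele has switched, so cu is the middle locus and the order is e – cu – st.

cu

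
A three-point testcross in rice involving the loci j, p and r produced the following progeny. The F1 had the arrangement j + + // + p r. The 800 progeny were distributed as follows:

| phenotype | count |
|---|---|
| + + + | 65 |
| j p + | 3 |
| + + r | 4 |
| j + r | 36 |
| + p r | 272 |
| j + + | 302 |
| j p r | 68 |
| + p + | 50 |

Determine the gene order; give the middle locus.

p

The two rarest classes, j p + and + + r, are the double crossovers. Comparing them with the parentals, only the p allele has switched, so p is the middle locus and the order is j – p – r.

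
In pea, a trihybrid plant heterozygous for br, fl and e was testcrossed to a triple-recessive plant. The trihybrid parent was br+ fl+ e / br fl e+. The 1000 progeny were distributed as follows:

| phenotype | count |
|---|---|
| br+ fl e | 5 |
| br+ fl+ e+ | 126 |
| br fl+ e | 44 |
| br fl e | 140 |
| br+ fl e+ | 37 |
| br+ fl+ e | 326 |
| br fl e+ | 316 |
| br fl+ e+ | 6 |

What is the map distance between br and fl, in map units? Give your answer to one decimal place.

9.2 map units

The two rarest classes, br+ fl e and br fl+ e+, are the double crossovers. Comparing them with the parentals, only the fl allele has switched, so fl is the middle locus and the order is br – fl – e.
Crossovers in the br–fl interval produce the single-crossover classes br fl+ e and br+ fl e+ (44 + 37 = 81) plus the double crossovers (11).
RF(br–fl) = (81 + 11) / 1000 = 92/1000 = 0.0920 → 9.2 map units.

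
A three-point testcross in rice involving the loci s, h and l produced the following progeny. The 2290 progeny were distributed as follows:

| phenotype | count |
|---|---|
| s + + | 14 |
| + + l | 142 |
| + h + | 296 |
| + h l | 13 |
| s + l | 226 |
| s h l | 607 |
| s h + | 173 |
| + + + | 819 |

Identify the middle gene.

The two most frequent reciprocal classes, + + + and s h l, are the parental types, so the F1 was + + + / s h l.
The two rarest classes, s + + and + h l, are the double crossovers. Comparing them with the parentals, only the s allele has switched, so s is the middle locus and the order is l – s – h.

s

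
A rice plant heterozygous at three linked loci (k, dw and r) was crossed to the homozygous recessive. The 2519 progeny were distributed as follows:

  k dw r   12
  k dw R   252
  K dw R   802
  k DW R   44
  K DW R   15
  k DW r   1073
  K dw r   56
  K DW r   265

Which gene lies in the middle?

The two most frequent reciprocal classes, k DW r and K dw R, are the parental types, so the F1 was k DW r / K dw R.
The two rarest classes, k dw r and K DW R, are the double crossovers. Comparing them with the parentals, only the dw allele has switched, so dw is the middle locus and the order is r – dw – k.

dw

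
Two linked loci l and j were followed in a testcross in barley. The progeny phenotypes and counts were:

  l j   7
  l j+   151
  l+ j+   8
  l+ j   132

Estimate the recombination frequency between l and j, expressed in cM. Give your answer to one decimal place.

The two most frequent classes, l+ j (132) and l j+ (151), are the parental types, so the F1 was l+ j / l j+.
The recombinant classes are l+ j+ and l j: 8 + 7 = 15.
Recombination frequency = 15/298 = 0.0503 ≈ 5.0%, i.e. 5.0 cM.

5.0 cM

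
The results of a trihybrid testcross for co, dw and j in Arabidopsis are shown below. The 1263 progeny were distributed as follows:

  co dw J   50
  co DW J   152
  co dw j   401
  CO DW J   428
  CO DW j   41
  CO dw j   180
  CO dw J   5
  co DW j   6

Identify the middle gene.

dw

The two most frequent reciprocal classes, CO DW J and co dw j, are the parental types, so the F1 was CO DW J / co dw j.
The two rarest classes, CO dw J and co DW j, are the double crossovers. Comparing them with the parentals, only the dw allele has switched, so dw is the middle locus and the order is co – dw – j.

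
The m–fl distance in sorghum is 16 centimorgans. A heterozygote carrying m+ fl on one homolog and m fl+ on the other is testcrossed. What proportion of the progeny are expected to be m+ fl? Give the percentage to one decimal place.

A map distance of 16 centimorgans corresponds to a recombination frequency of 0.160.
The F1 is m+ fl / m fl+, so m+ fl is a parental gamete class with expected frequency (1 − r)/2 = 0.840/2 = 0.4200.
That is 0.4200 = 42.0% of the progeny.

42.0%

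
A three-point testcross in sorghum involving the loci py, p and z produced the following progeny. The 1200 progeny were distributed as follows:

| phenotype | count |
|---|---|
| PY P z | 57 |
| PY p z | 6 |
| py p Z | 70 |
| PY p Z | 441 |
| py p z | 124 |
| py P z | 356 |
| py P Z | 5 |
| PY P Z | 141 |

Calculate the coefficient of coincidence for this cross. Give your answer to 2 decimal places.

0.35

The two most frequent reciprocal classes, py P z and PY p Z, are the parental types, so the F1 was py P z / PY p Z.
The two rarest classes, py P Z and PY p z, are the double crossovers. Comparing them with the parentals, only the z allele has switched, so z is the middle locus and the order is p – z – py.
p–z: (265 + 11)/1200 = 0.2300; z–py: (127 + 11)/1200 = 0.1150.
Expected DCO frequency = 0.2300 × 0.1150 ≈ 0.02645; observed = 11/1200 ≈ 0.00917.
Coefficient of coincidence = 0.00917/0.02645 ≈ 0.35.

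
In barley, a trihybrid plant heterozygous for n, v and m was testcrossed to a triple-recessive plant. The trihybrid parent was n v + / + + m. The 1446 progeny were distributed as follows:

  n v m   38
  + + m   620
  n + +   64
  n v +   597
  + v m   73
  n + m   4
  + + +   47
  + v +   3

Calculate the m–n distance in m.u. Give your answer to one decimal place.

6.4 m.u.

The two rarest classes, + v + and n + m, are the double crossovers. Comparing them with the parentals, only the n allele has switched, so n is the middle locus and the order is v – n – m.
Crossovers in the n–m interval produce the single-crossover classes n v m and + + + (38 + 47 = 85) plus the double crossovers (7).
RF(n–m) = (85 + 7) / 1446 = 92/1446 = 0.0636 → 6.4 m.u.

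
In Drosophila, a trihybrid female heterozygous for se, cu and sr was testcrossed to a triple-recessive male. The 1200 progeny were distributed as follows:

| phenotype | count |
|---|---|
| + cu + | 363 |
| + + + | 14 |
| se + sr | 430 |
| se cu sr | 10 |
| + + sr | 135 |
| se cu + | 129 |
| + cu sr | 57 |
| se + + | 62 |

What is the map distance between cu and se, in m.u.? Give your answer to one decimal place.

The two most frequent reciprocal classes, + cu + and se + sr, are the parental types, so the F1 was + cu + / se + sr.
The two rarest classes, + + + and se cu sr, are the double crossovers. Comparing them with the parentals, only the cu allele has switched, so cu is the middle locus and the order is se – cu – sr.
Crossovers in the se–cu interval produce the single-crossover classes se cu + and + + sr (129 + 135 = 264) plus the double crossovers (24).
RF(se–cu) = (264 + 24) / 1200 = 288/1200 = 0.2400 → 24.0 m.u.

24.0 m.u.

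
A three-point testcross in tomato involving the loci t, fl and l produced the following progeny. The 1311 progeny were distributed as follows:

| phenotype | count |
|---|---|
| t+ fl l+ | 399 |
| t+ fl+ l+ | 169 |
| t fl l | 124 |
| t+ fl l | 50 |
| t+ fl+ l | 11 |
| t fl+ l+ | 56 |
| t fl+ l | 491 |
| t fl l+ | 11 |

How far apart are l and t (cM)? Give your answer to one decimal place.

The two most frequent reciprocal classes, t+ fl l+ and t fl+ l, are the parental types, so the F1 was t+ fl l+ / t fl+ l.
The two rarest classes, t fl l+ and t+ fl+ l, are the double crossovers. Comparing them with the parentals, only the t allele has switched, so t is the middle locus and the order is l – t – fl.
Crossovers in the l–t interval produce the single-crossover classes t+ fl l and t fl+ l+ (50 + 56 = 106) plus the double crossovers (22).
RF(l–t) = (106 + 22) / 1311 = 128/1311 = 0.0976 → 9.8 cM.

9.8 cM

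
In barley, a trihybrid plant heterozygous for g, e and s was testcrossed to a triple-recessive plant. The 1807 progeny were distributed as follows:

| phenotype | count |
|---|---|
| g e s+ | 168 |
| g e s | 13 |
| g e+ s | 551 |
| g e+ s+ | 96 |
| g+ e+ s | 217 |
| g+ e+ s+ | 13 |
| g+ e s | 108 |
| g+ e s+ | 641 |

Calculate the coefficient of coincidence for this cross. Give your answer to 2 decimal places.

The two most frequent reciprocal classes, g+ e s+ and g e+ s, are the parental types, so the F1 was g+ e s+ / g e+ s.
The two rarest classes, g+ e+ s+ and g e s, are the double crossovers. Comparing them with the parentals, only the e allele has switched, so e is the middle locus and the order is s – e – g.
s–e: (204 + 26)/1807 = 0.1273; e–g: (385 + 26)/1807 = 0.2274.
Expected DCO frequency = 0.1273 × 0.2274 ≈ 0.02895; observed = 26/1807 ≈ 0.01439.
Coefficient of coincidence = 0.01439/0.02895 ≈ 0.50.

0.50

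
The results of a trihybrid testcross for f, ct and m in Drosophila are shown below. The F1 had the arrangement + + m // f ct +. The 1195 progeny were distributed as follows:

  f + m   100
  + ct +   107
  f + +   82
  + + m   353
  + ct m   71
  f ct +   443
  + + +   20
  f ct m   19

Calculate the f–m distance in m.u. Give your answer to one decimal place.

The two rarest classes, + + + and f ct m, are the double crossovers. Comparing them with the parentals, only the m allele has switched, so m is the middle locus and the order is f – m – ct.
Crossovers in the f–m interval produce the single-crossover classes f + m and + ct + (100 + 107 = 207) plus the double crossovers (39).
RF(f–m) = (207 + 39) / 1195 = 246/1195 = 0.2059 → 20.6 m.u.

20.6 m.u.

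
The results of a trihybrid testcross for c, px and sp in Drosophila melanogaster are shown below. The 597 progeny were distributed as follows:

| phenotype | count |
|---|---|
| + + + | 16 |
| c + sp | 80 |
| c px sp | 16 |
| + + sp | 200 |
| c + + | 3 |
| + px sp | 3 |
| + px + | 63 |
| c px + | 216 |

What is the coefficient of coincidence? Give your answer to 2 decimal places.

0.63

The two most frequent reciprocal classes, + + sp and c px +, are the parental types, so the F1 was + + sp / c px +.
The two rarest classes, + px sp and c + +, are the double crossovers. Comparing them with the parentals, only the px allele has switched, so px is the middle locus and the order is c – px – sp.
c–px: (143 + 6)/597 = 0.2496; px–sp: (32 + 6)/597 = 0.0637.
Expected DCO frequency = 0.2496 × 0.0637 ≈ 0.01590; observed = 6/597 ≈ 0.01005.
Coefficient of coincidence = 0.01005/0.01590 ≈ 0.63.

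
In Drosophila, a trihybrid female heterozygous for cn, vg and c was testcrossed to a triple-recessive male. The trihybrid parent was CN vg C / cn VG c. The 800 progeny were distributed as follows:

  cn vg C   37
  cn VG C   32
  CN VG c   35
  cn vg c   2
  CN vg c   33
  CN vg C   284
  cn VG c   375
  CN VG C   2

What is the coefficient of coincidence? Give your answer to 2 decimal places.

The two rarest classes, CN VG C and cn vg c, are the double crossovers. Comparing them with the parentals, only the vg allele has switched, so vg is the middle locus and the order is cn – vg – c.
cn–vg: (72 + 4)/800 = 0.0950; vg–c: (65 + 4)/800 = 0.0862.
Expected DCO frequency = 0.0950 × 0.0862 ≈ 0.00819; observed = 4/800 ≈ 0.00500.
Coefficient of coincidence = 0.00500/0.00819 ≈ 0.61.

0.61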